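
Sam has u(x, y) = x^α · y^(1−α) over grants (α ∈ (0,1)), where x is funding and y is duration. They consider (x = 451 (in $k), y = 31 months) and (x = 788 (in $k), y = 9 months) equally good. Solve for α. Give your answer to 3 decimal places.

α ≈ 0.689

The Cobb–Douglas utilities coincide, so 451^α·31^(1−α) = 788^α·9^(1−α).
Taking logs: α·ln 451 + (1−α)·ln 31 = α·ln 788 + (1−α)·ln 9, i.e. α·-0.558031 = (1−α)·-1.236763.
With A = -0.558031 and B = -1.236763: α·A = (1−α)·B, so α = B/(A+B) = -1.236763/-1.794794 ≈ 0.689.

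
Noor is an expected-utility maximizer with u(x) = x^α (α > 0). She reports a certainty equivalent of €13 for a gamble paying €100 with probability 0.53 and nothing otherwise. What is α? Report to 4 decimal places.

α ≈ 0.3112

The lottery's expected utility is 0.53·u(100) + 0.47·u(0) = 0.53·100^α (since u(0) = 0 for α > 0).
Equating: 13^α = 0.53·100^α, i.e. 0.1300^α = 0.53.
Taking logs: α·ln(13/100) = ln(0.53), so α = -0.6348783 / -2.0402208 ≈ 0.3112.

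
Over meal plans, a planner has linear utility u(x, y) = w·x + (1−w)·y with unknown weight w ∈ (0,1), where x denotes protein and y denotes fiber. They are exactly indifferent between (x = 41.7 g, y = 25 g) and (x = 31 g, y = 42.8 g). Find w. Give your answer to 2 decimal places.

u(41.7,25) = u(31,42.8) means w·41.7 + (1−w)·25 = w·31 + (1−w)·42.8.
w·(41.7−31) = (1−w)·(42.8−25), i.e. w·10.7 = (1−w)·17.8.
Hence w = 17.8/(10.7+17.8) = 17.8/28.5 = 0.62.

w = 0.62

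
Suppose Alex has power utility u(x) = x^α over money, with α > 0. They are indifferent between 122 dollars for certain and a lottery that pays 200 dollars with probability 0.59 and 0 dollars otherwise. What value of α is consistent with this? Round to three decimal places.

α ≈ 1.067

Since u(0) = 0, the lottery's EU is 0.59·200^α.
Setting u(122) equal to that: 122^α = 0.59·200^α ⇒ (122/200)^α = 0.59.
Taking logs: α·ln(122/200) = ln(0.59), so α = -0.527633 / -0.494296 ≈ 1.067.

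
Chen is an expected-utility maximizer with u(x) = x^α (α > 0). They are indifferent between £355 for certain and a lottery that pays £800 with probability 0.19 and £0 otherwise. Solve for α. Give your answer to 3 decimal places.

α ≈ 2.044

EU(lottery) = 0.19·800^α + 0.81·0 = 0.19·800^α.
Indifference: 355^α = 0.19·800^α, so (355/800)^α = 0.19.
Take logs: α = ln 0.19 / ln(355/800) ≈ 2.04399.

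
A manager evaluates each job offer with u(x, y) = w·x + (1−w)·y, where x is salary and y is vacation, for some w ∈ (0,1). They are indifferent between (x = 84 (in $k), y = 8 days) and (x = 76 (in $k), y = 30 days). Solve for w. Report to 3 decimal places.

Indifference: w·84 + (1−w)·8 = w·76 + (1−w)·30.
Rearranging, 8·w − 22·(1−w) = 0.
The marginal rate of substitution is 22/8, so w = 22/(8+22) = 0.733.

w = 0.733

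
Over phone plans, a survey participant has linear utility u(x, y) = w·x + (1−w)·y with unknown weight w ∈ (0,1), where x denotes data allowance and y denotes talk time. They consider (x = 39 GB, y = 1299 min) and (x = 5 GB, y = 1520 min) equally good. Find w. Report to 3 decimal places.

u(39,1299) = u(5,1520) means w·39 + (1−w)·1299 = w·5 + (1−w)·1520.
Collecting terms: w·34 = (1−w)·221.
The marginal rate of substitution is 221/34, so w = 221/(34+221) = 0.867.

w = 0.867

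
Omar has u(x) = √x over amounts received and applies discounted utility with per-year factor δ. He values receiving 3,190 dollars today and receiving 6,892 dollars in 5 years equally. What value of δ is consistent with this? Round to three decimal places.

Indifference means u(3190) = δ^5 · u(6892), so δ^5 = u(3190)/u(6892).
Since u(x) = √x, δ^5 = √(3190/6892) = 0.68033.
Hence δ = (0.68033)^(1/5) = 0.92586.

δ ≈ 0.926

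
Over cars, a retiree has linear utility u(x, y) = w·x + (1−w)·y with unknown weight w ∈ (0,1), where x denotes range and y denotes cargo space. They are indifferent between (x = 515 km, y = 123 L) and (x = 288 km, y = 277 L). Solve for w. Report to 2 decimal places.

w = 0.40

u(515,123) = u(288,277) means w·515 + (1−w)·123 = w·288 + (1−w)·277.
w·(515−288) = (1−w)·(277−123), i.e. w·227 = (1−w)·154.
So w/(1−w) = 154/227 = 0.6784, giving w = 154/(227+154) = 0.40.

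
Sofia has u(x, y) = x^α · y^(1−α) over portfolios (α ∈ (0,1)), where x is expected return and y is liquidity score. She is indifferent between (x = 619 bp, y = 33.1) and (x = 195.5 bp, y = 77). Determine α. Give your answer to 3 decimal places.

α ≈ 0.423

Indifference: 619^α · 33.1^(1−α) = 195.5^α · 77^(1−α).
Taking logs: α·ln 619 + (1−α)·ln 33.1 = α·ln 195.5 + (1−α)·ln 77, i.e. α·1.152545 = (1−α)·0.844272.
Thus α·(1.996817) = 0.844272, so α = 0.844272/1.996817 ≈ 0.423.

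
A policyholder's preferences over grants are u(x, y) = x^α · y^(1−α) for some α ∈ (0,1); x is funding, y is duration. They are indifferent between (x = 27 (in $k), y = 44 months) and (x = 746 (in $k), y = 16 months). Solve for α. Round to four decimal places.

α ≈ 0.2336

Indifference: 27^α · 44^(1−α) = 746^α · 16^(1−α).
(27/746)^α = (16/44)^(1−α); take logs: α·ln(27/746) = (1−α)·ln(16/44), i.e. α·-3.3188887 = (1−α)·-1.0116009.
With A = -3.3188887 and B = -1.0116009: α·A = (1−α)·B, so α = B/(A+B) = -1.0116009/-4.3304896 ≈ 0.2336.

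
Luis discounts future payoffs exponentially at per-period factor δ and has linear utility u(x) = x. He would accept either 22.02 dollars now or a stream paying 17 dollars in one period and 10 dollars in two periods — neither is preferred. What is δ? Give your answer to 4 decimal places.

Present value of the stream is 17·δ + 10·δ². Indifference gives 17δ + 10δ² = 22.02.
That is, 10δ² + 17δ − 22.02 = 0, a quadratic in δ.
The positive root is δ = [−17 + √(17² + 4·10·22.02)] / (2·10) = (−17 + 34.202)/20 ≈ 0.8601.

δ ≈ 0.8601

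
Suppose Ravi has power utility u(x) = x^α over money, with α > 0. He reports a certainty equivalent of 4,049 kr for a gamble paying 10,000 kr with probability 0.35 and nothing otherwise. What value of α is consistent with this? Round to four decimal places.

Since u(0) = 0, the lottery's EU is 0.35·10000^α.
Setting u(4049) equal to that: 4049^α = 0.35·10000^α ⇒ (4049/10000)^α = 0.35.
Take logs: α = ln 0.35 / ln(4049/10000) ≈ 1.161160.

α ≈ 1.1612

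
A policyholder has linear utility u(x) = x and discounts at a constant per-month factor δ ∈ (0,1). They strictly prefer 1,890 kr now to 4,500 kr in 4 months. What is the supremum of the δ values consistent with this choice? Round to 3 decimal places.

Under u(x) = x this choice says 1890 > δ^4·4500.
Hence δ^4 < 1890/4500 = 0.42000, and x ↦ x^(1/4) is increasing on (0,∞).
δ < 0.42000^(1/4) = 0.805.

δ < 0.805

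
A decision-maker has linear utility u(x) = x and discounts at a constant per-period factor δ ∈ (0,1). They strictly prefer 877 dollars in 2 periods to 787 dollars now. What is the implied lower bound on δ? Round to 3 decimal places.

δ > 0.947

The preference means 787 < δ^2·877.
Hence δ^2 > 787/877 = 0.89738, and x ↦ x^(1/2) is increasing on (0,∞).
δ > 0.89738^(1/2) = 0.947.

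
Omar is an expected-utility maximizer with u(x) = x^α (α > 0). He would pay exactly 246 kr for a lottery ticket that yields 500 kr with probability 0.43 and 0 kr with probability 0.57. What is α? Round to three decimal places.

EU(lottery) = 0.43·500^α + 0.57·0 = 0.43·500^α.
Equating: 246^α = 0.43·500^α, i.e. 0.4920^α = 0.43.
Take logs: α = ln 0.43 / ln(246/500) ≈ 1.18990.

α ≈ 1.190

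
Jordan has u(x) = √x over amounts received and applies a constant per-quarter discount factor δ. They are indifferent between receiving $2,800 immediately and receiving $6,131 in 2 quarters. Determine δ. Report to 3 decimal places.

Indifference means u(2800) = δ^2 · u(6131), so δ^2 = u(2800)/u(6131).
Since u(x) = √x, δ^2 = √(2800/6131) = 0.67579.
Taking the square root: δ = 0.67579^(1/2) ≈ 0.822.

δ ≈ 0.822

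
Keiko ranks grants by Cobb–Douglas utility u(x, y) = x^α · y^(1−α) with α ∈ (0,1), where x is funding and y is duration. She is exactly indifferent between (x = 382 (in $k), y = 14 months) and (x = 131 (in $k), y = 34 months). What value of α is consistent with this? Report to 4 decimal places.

α ≈ 0.4533

Indifference: 382^α · 14^(1−α) = 131^α · 34^(1−α).
Taking logs: α·ln 382 + (1−α)·ln 14 = α·ln 131 + (1−α)·ln 34, i.e. α·1.0702233 = (1−α)·0.8873032.
With A = 1.0702233 and B = 0.8873032: α·A = (1−α)·B, so α = B/(A+B) = 0.8873032/1.9575265 ≈ 0.4533.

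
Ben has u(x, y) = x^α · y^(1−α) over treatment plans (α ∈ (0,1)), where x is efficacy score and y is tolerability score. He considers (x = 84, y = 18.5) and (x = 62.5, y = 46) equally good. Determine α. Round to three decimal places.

α ≈ 0.755

Set the two utilities equal: 84^α·18.5^(1−α) = 62.5^α·46^(1−α).
Taking logs: α·ln 84 + (1−α)·ln 18.5 = α·ln 62.5 + (1−α)·ln 46, i.e. α·0.295650 = (1−α)·0.910871.
So α/(1−α) = (0.910871)/(0.295650) = 3.080910, and α = 3.080910/4.080910 ≈ 0.755.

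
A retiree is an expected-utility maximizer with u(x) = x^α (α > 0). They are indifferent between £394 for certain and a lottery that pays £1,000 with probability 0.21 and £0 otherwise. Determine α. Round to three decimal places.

α ≈ 1.676

EU(lottery) = 0.21·1000^α + 0.79·0 = 0.21·1000^α.
Setting u(394) equal to that: 394^α = 0.21·1000^α ⇒ (394/1000)^α = 0.21.
α = ln(0.21) / ln(394/1000) = -1.560648/-0.931404 ≈ 1.676.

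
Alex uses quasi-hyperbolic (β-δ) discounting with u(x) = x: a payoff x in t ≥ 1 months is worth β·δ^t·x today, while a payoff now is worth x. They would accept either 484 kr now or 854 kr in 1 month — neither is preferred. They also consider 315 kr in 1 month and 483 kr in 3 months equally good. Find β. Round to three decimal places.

The second indifference involves only future payoffs, so β cancels: β·δ^1·315 = β·δ^3·483, giving δ^2 = 315/483 = 0.65217, so δ = 0.80757.
Now use the now-vs-future pair: 484 = β·δ·854 gives β = 484/(0.80757·854) ≈ 0.702.

β ≈ 0.702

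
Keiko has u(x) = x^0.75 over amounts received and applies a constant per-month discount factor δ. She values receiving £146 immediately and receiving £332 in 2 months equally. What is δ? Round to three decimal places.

δ ≈ 0.735

Equating discounted utilities: u(146) = δ^2·u(332) ⇒ δ^2 = u(146)/u(332).
With u(x) = x^0.75: δ^2 = 146^0.75/332^0.75 = (146/332)^0.75 = 0.54002.
Hence δ = (0.54002)^(1/2) = 0.73486.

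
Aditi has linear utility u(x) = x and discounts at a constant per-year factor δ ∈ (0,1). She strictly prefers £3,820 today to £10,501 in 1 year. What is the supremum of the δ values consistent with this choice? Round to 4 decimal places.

δ < 0.3638

Comparing present values: 3820 > δ·10501.
Dividing through by 10501 gives δ < 0.36377.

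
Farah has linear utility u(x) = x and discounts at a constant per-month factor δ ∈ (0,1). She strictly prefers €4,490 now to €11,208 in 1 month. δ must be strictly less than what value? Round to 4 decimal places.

Comparing present values: 4490 > δ·11208.
So δ < 4490/11208 = 0.40061.

δ < 0.4006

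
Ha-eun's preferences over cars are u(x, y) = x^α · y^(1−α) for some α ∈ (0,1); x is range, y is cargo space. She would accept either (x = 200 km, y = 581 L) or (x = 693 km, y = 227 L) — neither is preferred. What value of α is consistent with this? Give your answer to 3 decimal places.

The Cobb–Douglas utilities coincide, so 200^α·581^(1−α) = 693^α·227^(1−α).
(200/693)^α = (227/581)^(1−α); take logs: α·ln(200/693) = (1−α)·ln(227/581), i.e. α·-1.242713 = (1−α)·-0.939801.
Thus α·(-2.182514) = -0.939801, so α = -0.939801/-2.182514 ≈ 0.431.

α ≈ 0.431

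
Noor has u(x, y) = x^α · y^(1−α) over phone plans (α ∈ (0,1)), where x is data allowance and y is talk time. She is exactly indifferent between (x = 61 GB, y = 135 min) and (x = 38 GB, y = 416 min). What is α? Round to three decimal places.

α ≈ 0.704

Set the two utilities equal: 61^α·135^(1−α) = 38^α·416^(1−α).
Rearrange to (61/38)^α = (416/135)^(1−α) and take logs: α·0.473288 = (1−α)·1.125410.
With A = 0.473288 and B = 1.125410: α·A = (1−α)·B, so α = B/(A+B) = 1.125410/1.598698 ≈ 0.704.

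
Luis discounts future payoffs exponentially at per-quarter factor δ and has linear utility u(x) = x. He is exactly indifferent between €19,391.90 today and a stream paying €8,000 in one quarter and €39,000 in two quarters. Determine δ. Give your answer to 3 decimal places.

Equating present values: 19391.90 = 8000δ + 39000δ².
That is, 39000δ² + 8000δ − 19391.90 = 0, a quadratic in δ.
δ = (−8000 + √(8000² + 4·39000·19391.90)) / (2·39000) = (−8000 + √3089136400.00) / 78000 ≈ 0.610.

δ ≈ 0.610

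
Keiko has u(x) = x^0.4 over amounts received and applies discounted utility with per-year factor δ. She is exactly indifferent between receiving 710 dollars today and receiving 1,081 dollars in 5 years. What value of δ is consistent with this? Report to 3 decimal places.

Indifference means u(710) = δ^5 · u(1081), so δ^5 = u(710)/u(1081).
Since u(x) = x^0.4, δ^5 = (710/1081)^0.4 = 0.65680^0.4 = 0.84523.
Taking the 5th root: δ = 0.84523^(1/5) ≈ 0.967.

δ ≈ 0.967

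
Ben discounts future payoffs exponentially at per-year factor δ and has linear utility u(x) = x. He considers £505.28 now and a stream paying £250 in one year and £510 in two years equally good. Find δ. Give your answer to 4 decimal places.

δ ≈ 0.7800

Present value of the stream is 250·δ + 510·δ². Indifference gives 250δ + 510δ² = 505.28.
So 510δ² + 250δ − 505.28 = 0.
By the quadratic formula (taking the positive root), δ = (−250 + √1093271.20) / 1020 ≈ 0.7800.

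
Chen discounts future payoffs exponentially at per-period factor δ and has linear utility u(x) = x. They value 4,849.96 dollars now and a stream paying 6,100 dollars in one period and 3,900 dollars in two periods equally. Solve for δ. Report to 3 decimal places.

δ ≈ 0.580

The stream is worth 6100δ + 3900δ² today, so 6100δ + 3900δ² = 4849.96.
So 3900δ² + 6100δ − 4849.96 = 0.
δ = (−6100 + √(6100² + 4·3900·4849.96)) / (2·3900) = (−6100 + √112869376.00) / 7800 ≈ 0.580.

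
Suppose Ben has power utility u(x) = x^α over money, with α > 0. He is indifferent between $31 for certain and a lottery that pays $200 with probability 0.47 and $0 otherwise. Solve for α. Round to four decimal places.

The lottery's expected utility is 0.47·u(200) + 0.53·u(0) = 0.47·200^α (since u(0) = 0 for α > 0).
Setting u(31) equal to that: 31^α = 0.47·200^α ⇒ (31/200)^α = 0.47.
Take logs: α = ln 0.47 / ln(31/200) ≈ 0.404983.

α ≈ 0.4050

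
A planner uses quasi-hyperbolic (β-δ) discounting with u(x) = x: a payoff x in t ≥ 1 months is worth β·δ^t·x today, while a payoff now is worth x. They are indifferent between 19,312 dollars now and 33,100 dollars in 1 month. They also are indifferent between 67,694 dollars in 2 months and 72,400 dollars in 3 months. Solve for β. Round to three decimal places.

From the later pair, β·δ^2·67694 = β·δ^3·72400; dividing through, δ = 67694/72400 = 0.93500.
The first indifference: 19312 = β·δ·33100, so β = 19312/(δ·33100) = 19312/(0.93500·33100) ≈ 0.624.

β ≈ 0.624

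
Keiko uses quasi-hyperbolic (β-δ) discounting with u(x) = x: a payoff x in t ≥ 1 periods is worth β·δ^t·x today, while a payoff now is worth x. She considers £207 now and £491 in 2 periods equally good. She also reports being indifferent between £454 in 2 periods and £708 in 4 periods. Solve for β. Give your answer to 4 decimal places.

β ≈ 0.6575

From the later pair, β·δ^2·454 = β·δ^4·708; dividing through, δ^2 = 454/708 = 0.64124, so δ = 0.80078.
Now use the now-vs-future pair: 207 = β·δ^2·491 gives β = 207/(0.64124·491) ≈ 0.6575.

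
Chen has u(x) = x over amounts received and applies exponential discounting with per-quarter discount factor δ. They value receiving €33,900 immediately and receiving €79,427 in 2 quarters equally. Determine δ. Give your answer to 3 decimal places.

The payoff in 2 quarters is discounted by δ^2, so u(33900) = δ^2·u(79427) and δ^2 = u(33900)/u(79427).
With u(x) = x: δ^2 = 33900/79427 = 0.42681.
Hence δ = (0.42681)^(1/2) = 0.65330.

δ ≈ 0.653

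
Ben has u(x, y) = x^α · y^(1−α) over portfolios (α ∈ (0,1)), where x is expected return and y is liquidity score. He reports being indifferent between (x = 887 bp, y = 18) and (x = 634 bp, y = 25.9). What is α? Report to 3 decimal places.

α ≈ 0.520

The Cobb–Douglas utilities coincide, so 887^α·18^(1−α) = 634^α·25.9^(1−α).
Rearrange to (887/634)^α = (25.9/18)^(1−α) and take logs: α·0.335796 = (1−α)·0.363871.
Thus α·(0.699667) = 0.363871, so α = 0.363871/0.699667 ≈ 0.520.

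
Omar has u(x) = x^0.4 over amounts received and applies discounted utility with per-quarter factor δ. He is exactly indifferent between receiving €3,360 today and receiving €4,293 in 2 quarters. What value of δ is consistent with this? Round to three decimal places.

δ ≈ 0.952

Indifference means u(3360) = δ^2 · u(4293), so δ^2 = u(3360)/u(4293).
With u(x) = x^0.4: δ^2 = 3360^0.4/4293^0.4 = (3360/4293)^0.4 = 0.90663.
Taking the square root: δ = 0.90663^(1/2) ≈ 0.952.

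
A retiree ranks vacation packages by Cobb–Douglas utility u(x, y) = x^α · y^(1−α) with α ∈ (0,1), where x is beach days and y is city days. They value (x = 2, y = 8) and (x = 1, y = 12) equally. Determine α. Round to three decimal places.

The Cobb–Douglas utilities coincide, so 2^α·8^(1−α) = 1^α·12^(1−α).
Taking logs: α·ln 2 + (1−α)·ln 8 = α·ln 1 + (1−α)·ln 12, i.e. α·0.693147 = (1−α)·0.405465.
With A = 0.693147 and B = 0.405465: α·A = (1−α)·B, so α = B/(A+B) = 0.405465/1.098612 ≈ 0.369.

α ≈ 0.369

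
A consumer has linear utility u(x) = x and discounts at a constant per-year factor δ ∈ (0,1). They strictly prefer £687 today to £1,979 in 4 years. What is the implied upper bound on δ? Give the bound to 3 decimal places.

Under u(x) = x this choice says 687 > δ^4·1979.
Hence δ^4 < 687/1979 = 0.34715, and x ↦ x^(1/4) is increasing on (0,∞).
δ < (687/1979)^(1/4) ≈ 0.768.

δ < 0.768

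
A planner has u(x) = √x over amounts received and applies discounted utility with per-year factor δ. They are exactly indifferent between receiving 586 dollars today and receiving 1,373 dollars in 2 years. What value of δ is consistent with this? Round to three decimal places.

Indifference means u(586) = δ^2 · u(1373), so δ^2 = u(586)/u(1373).
With u(x) = √x: δ^2 = √586/√1373 = √(586/1373) = 0.65330.
Taking the square root: δ = 0.65330^(1/2) ≈ 0.808.

δ ≈ 0.808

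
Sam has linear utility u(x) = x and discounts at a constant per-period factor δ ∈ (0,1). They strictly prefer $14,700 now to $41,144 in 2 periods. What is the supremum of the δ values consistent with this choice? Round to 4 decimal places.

Comparing present values: 14700 > δ^2·41144.
Dividing by 41144: δ^2 < 0.35728. Both sides are positive, so the square root keeps the direction.
δ < (14700/41144)^(1/2) ≈ 0.5977.

δ < 0.5977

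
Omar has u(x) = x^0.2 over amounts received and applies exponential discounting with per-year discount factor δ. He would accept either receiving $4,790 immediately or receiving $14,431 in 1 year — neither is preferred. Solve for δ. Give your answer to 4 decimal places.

δ ≈ 0.8021

Equating discounted utilities: u(4790) = δ·u(14431) ⇒ δ = u(4790)/u(14431).
With u(x) = x^0.2: δ = 4790^0.2/14431^0.2 = (4790/14431)^0.2 = 0.80206.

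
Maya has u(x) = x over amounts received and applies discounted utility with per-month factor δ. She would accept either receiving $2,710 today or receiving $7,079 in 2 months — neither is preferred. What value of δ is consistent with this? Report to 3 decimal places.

δ ≈ 0.619

Indifference means u(2710) = δ^2 · u(7079), so δ^2 = u(2710)/u(7079).
With u(x) = x: δ^2 = 2710/7079 = 0.38282.
Hence δ = (0.38282)^(1/2) = 0.61873.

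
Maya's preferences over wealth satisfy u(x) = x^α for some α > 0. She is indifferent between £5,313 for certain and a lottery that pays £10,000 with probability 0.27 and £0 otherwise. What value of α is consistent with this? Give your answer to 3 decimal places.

α ≈ 2.070

EU(lottery) = 0.27·10000^α + 0.73·0 = 0.27·10000^α.
Setting u(5313) equal to that: 5313^α = 0.27·10000^α ⇒ (5313/10000)^α = 0.27.
Take logs: α = ln 0.27 / ln(5313/10000) ≈ 2.07033.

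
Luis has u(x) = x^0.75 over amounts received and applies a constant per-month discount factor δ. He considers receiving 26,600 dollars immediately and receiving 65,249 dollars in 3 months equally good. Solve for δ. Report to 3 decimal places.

Equating discounted utilities: u(26600) = δ^3·u(65249) ⇒ δ^3 = u(26600)/u(65249).
With u(x) = x^0.75: δ^3 = 26600^0.75/65249^0.75 = (26600/65249)^0.75 = 0.51019.
Hence δ = (0.51019)^(1/3) = 0.79906.

δ ≈ 0.799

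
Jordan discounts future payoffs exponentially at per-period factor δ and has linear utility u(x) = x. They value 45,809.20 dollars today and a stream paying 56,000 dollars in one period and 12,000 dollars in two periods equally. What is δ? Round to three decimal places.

δ ≈ 0.710

The stream is worth 56000δ + 12000δ² today, so 56000δ + 12000δ² = 45809.20.
Rearranged: 12000δ² + 56000δ − 45809.20 = 0.
δ = (−56000 + √(56000² + 4·12000·45809.20)) / (2·12000) = (−56000 + √5334841600.00) / 24000 ≈ 0.710.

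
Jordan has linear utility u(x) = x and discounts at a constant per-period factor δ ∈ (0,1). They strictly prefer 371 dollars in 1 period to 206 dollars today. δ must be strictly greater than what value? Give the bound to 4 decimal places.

The preference means 206 < δ·371.
So δ > 206/371 = 0.55526.

δ > 0.5553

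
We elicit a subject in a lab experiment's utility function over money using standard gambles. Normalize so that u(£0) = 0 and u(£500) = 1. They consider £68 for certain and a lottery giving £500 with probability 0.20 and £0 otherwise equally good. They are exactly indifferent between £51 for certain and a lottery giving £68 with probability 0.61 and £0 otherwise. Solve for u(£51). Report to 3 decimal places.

0.122

The first gamble pins u(£68): it must equal 0.20·1 + 0.80·0 = 0.20.
The second indifference gives u(£51) = 0.61·u(£68) + 0.39·u(£0) = 0.61·0.20 + 0.39·0.00 = 0.1220.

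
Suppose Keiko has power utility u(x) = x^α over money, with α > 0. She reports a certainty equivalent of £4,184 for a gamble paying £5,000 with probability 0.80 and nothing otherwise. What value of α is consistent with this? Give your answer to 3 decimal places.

α ≈ 1.252

EU(lottery) = 0.80·5000^α + 0.20·0 = 0.80·5000^α.
Equating: 4184^α = 0.80·5000^α, i.e. 0.8368^α = 0.80.
α = ln(0.80) / ln(4184/5000) = -0.223144/-0.178170 ≈ 1.252.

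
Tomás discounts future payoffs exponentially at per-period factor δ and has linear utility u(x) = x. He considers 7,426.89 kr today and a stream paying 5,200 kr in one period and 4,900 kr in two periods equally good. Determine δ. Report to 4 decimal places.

δ ≈ 0.8100

The stream is worth 5200δ + 4900δ² today, so 5200δ + 4900δ² = 7426.89.
So 4900δ² + 5200δ − 7426.89 = 0.
The positive root is δ = [−5200 + √(5200² + 4·4900·7426.89)] / (2·4900) = (−5200 + 13138.000)/9800 ≈ 0.8100.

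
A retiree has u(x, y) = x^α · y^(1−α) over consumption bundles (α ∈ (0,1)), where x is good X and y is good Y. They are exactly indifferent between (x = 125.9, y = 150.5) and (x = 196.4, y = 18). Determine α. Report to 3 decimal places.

Set the two utilities equal: 125.9^α·150.5^(1−α) = 196.4^α·18^(1−α).
(125.9/196.4)^α = (18/150.5)^(1−α); take logs: α·ln(125.9/196.4) = (1−α)·ln(18/150.5), i.e. α·-0.444665 = (1−α)·-2.123591.
Thus α·(-2.568256) = -2.123591, so α = -2.123591/-2.568256 ≈ 0.827.

α ≈ 0.827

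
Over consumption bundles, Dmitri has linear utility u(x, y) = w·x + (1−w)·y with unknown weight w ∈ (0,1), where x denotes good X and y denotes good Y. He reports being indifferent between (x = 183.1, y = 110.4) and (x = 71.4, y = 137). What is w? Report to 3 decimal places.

w = 0.192

Indifference: w·183.1 + (1−w)·110.4 = w·71.4 + (1−w)·137.
w·(183.1−71.4) = (1−w)·(137−110.4), i.e. w·111.7 = (1−w)·26.6.
Hence w = 26.6/(111.7+26.6) = 26.6/138.3 = 0.192.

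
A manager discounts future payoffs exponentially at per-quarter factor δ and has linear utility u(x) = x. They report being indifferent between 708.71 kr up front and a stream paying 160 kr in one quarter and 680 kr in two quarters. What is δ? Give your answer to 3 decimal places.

Present value of the stream is 160·δ + 680·δ². Indifference gives 160δ + 680δ² = 708.71.
Rearranged: 680δ² + 160δ − 708.71 = 0.
δ = (−160 + √(160² + 4·680·708.71)) / (2·680) = (−160 + √1953291.20) / 1360 ≈ 0.910.

δ ≈ 0.910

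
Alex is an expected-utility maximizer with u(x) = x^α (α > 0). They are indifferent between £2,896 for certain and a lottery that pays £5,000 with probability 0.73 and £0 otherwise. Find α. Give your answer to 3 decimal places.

α ≈ 0.576

EU(lottery) = 0.73·5000^α + 0.27·0 = 0.73·5000^α.
Indifference: 2896^α = 0.73·5000^α, so (2896/5000)^α = 0.73.
α = ln(0.73) / ln(2896/5000) = -0.314711/-0.546107 ≈ 0.576.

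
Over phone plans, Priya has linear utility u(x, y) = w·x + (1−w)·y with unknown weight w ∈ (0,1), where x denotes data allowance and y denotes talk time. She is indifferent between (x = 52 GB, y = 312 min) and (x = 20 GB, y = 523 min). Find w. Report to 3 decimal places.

Indifference: w·52 + (1−w)·312 = w·20 + (1−w)·523.
Collecting terms: w·32 = (1−w)·211.
So w/(1−w) = 211/32 = 6.5938, giving w = 211/(32+211) = 0.868.

w = 0.868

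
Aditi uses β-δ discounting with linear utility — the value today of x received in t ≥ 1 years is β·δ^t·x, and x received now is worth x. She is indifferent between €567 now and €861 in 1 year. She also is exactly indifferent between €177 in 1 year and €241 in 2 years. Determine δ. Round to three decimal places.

Both payoffs in the second observation are in the future, so β drops out: δ^1·177 = δ^2·241 ⇒ δ = 177/241 = 0.73444.

δ ≈ 0.734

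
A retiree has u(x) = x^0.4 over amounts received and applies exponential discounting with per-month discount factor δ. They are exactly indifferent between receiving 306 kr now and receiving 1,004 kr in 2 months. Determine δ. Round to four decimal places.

Indifference means u(306) = δ^2 · u(1004), so δ^2 = u(306)/u(1004).
Since u(x) = x^0.4, δ^2 = (306/1004)^0.4 = 0.30478^0.4 = 0.62172.
So δ = 0.62172^(1/2) ≈ 0.7885.

δ ≈ 0.7885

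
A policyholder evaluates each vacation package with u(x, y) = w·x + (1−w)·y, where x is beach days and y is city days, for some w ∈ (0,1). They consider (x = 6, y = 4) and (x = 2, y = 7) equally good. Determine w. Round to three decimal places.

w = 0.429

Indifference: w·6 + (1−w)·4 = w·2 + (1−w)·7.
Rearranging, 4·w − 3·(1−w) = 0.
The marginal rate of substitution is 3/4, so w = 3/(4+3) = 0.429.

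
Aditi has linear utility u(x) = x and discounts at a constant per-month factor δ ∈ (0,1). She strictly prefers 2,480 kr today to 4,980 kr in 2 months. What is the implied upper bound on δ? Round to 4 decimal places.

δ < 0.7057

The preference means 2480 > δ^2·4980.
Dividing by 4980: δ^2 < 0.49799. Both sides are positive, so the square root keeps the direction.
δ < (2480/4980)^(1/2) ≈ 0.7057.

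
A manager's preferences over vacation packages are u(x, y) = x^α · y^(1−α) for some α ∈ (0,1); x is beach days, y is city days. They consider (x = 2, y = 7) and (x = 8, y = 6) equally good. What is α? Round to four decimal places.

Set the two utilities equal: 2^α·7^(1−α) = 8^α·6^(1−α).
Taking logs: α·ln 2 + (1−α)·ln 7 = α·ln 8 + (1−α)·ln 6, i.e. α·-1.3862944 = (1−α)·-0.1541507.
Thus α·(-1.5404451) = -0.1541507, so α = -0.1541507/-1.5404451 ≈ 0.1001.

α ≈ 0.1001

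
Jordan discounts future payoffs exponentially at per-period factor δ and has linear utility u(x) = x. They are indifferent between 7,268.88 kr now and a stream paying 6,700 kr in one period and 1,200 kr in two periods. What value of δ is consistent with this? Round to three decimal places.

δ ≈ 0.930

Present value of the stream is 6700·δ + 1200·δ². Indifference gives 6700δ + 1200δ² = 7268.88.
That is, 1200δ² + 6700δ − 7268.88 = 0, a quadratic in δ.
The positive root is δ = [−6700 + √(6700² + 4·1200·7268.88)] / (2·1200) = (−6700 + 8932.000)/2400 ≈ 0.930.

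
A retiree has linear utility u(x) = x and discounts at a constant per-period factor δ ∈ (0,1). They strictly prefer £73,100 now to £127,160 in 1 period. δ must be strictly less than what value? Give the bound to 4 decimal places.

δ < 0.5749

Comparing present values: 73100 > δ·127160.
Dividing through by 127160 gives δ < 0.57487.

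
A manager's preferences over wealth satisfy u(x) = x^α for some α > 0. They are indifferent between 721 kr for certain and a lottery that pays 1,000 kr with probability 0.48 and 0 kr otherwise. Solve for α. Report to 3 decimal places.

α ≈ 2.244

The lottery's expected utility is 0.48·u(1000) + 0.52·u(0) = 0.48·1000^α (since u(0) = 0 for α > 0).
Indifference: 721^α = 0.48·1000^α, so (721/1000)^α = 0.48.
α = ln(0.48) / ln(721/1000) = -0.733969/-0.327116 ≈ 2.244.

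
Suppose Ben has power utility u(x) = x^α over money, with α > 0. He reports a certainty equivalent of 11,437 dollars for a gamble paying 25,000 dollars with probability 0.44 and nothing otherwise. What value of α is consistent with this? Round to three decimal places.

The lottery's expected utility is 0.44·u(25000) + 0.56·u(0) = 0.44·25000^α (since u(0) = 0 for α > 0).
Equating: 11437^α = 0.44·25000^α, i.e. 0.4575^α = 0.44.
Taking logs: α·ln(11437/25000) = ln(0.44), so α = -0.820981 / -0.782022 ≈ 1.050.

α ≈ 1.050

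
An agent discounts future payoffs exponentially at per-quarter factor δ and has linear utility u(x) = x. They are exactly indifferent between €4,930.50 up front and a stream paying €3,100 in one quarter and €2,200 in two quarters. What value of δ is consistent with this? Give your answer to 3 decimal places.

δ ≈ 0.950

The stream is worth 3100δ + 2200δ² today, so 3100δ + 2200δ² = 4930.50.
So 2200δ² + 3100δ − 4930.50 = 0.
The positive root is δ = [−3100 + √(3100² + 4·2200·4930.50)] / (2·2200) = (−3100 + 7280.000)/4400 ≈ 0.950.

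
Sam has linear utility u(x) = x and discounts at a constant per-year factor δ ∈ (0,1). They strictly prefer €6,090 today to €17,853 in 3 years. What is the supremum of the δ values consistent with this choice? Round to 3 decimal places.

δ < 0.699

The preference means 6090 > δ^3·17853.
Hence δ^3 < 6090/17853 = 0.34112, and x ↦ x^(1/3) is increasing on (0,∞).
δ < 0.34112^(1/3) = 0.699.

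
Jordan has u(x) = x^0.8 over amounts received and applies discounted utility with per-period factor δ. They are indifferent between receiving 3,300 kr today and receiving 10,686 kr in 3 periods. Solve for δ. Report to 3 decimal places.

Indifference means u(3300) = δ^3 · u(10686), so δ^3 = u(3300)/u(10686).
With u(x) = x^0.8: δ^3 = 3300^0.8/10686^0.8 = (3300/10686)^0.8 = 0.39062.
Hence δ = (0.39062)^(1/3) = 0.73100.

δ ≈ 0.731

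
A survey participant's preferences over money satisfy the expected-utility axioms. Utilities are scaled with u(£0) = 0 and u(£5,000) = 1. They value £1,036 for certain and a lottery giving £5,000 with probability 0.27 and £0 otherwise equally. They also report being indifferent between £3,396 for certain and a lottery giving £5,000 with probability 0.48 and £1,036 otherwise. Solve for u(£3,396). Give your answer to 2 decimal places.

First, u(£1,036) = 0.27·u(£5,000) + 0.73·u(£0) = 0.27.
Then u(£3,396) = 0.48·u(£5,000) + 0.52·u(£1,036) = 0.48·1.00 + 0.52·0.27 = 0.6204.

0.62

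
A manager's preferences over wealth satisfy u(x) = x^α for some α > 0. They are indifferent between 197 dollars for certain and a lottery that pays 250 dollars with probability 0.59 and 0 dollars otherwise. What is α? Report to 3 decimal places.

α ≈ 2.215

The lottery's expected utility is 0.59·u(250) + 0.41·u(0) = 0.59·250^α (since u(0) = 0 for α > 0).
Equating: 197^α = 0.59·250^α, i.e. 0.7880^α = 0.59.
Taking logs: α·ln(197/250) = ln(0.59), so α = -0.527633 / -0.238257 ≈ 2.215.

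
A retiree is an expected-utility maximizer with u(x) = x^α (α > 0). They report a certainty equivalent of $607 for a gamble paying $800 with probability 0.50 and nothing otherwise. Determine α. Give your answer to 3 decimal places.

α ≈ 2.511

Since u(0) = 0, the lottery's EU is 0.50·800^α.
Indifference: 607^α = 0.50·800^α, so (607/800)^α = 0.50.
Take logs: α = ln 0.50 / ln(607/800) ≈ 2.51065.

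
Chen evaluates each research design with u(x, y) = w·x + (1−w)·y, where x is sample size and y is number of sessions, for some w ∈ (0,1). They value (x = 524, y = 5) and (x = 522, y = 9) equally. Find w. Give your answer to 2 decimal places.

Indifference: w·524 + (1−w)·5 = w·522 + (1−w)·9.
Rearranging, 2·w − 4·(1−w) = 0.
So w/(1−w) = 4/2 = 2.0000, giving w = 4/(2+4) = 0.67.

w = 0.67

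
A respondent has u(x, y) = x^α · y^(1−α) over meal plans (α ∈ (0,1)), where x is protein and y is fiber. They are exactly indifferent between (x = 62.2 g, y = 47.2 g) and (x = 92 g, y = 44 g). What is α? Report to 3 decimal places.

Indifference: 62.2^α · 47.2^(1−α) = 92^α · 44^(1−α).
Taking logs: α·ln 62.2 + (1−α)·ln 47.2 = α·ln 92 + (1−α)·ln 44, i.e. α·-0.391434 = (1−α)·-0.070204.
Thus α·(-0.461638) = -0.070204, so α = -0.070204/-0.461638 ≈ 0.152.

α ≈ 0.152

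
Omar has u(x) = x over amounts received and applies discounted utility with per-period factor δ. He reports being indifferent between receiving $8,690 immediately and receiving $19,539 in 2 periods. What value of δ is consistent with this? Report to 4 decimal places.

δ ≈ 0.6669

Indifference means u(8690) = δ^2 · u(19539), so δ^2 = u(8690)/u(19539).
With u(x) = x: δ^2 = 8690/19539 = 0.44475.
Taking the square root: δ = 0.44475^(1/2) ≈ 0.6669.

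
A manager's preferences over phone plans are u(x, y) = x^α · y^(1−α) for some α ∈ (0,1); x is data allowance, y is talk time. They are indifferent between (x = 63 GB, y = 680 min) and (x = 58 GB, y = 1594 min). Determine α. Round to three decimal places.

α ≈ 0.912

The Cobb–Douglas utilities coincide, so 63^α·680^(1−α) = 58^α·1594^(1−α).
(63/58)^α = (1594/680)^(1−α); take logs: α·ln(63/58) = (1−α)·ln(1594/680), i.e. α·0.082692 = (1−α)·0.851909.
With A = 0.082692 and B = 0.851909: α·A = (1−α)·B, so α = B/(A+B) = 0.851909/0.934601 ≈ 0.912.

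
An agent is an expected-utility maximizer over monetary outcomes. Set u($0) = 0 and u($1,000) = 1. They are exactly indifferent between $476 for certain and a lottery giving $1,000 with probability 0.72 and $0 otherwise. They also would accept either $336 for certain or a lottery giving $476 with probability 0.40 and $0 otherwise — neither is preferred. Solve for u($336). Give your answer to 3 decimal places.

0.288

From the first indifference, u($476) = 0.72·u($1,000) + 0.28·u($0) = 0.72·1 + 0.28·0 = 0.72.
Then u($336) = 0.40·u($476) + 0.60·u($0) = 0.40·0.72 + 0.60·0.00 = 0.2880.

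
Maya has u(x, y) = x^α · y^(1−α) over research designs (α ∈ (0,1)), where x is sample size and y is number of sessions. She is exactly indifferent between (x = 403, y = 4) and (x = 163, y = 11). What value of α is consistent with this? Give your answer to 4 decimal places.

α ≈ 0.5278

Set the two utilities equal: 403^α·4^(1−α) = 163^α·11^(1−α).
Taking logs: α·ln 403 + (1−α)·ln 4 = α·ln 163 + (1−α)·ln 11, i.e. α·0.9051864 = (1−α)·1.0116009.
Thus α·(1.9167873) = 1.0116009, so α = 1.0116009/1.9167873 ≈ 0.5278.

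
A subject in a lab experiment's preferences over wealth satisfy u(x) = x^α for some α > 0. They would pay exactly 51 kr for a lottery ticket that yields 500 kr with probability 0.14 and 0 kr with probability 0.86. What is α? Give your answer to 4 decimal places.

The lottery's expected utility is 0.14·u(500) + 0.86·u(0) = 0.14·500^α (since u(0) = 0 for α > 0).
Setting u(51) equal to that: 51^α = 0.14·500^α ⇒ (51/500)^α = 0.14.
Taking logs: α·ln(51/500) = ln(0.14), so α = -1.9661129 / -2.2827825 ≈ 0.8613.

α ≈ 0.8613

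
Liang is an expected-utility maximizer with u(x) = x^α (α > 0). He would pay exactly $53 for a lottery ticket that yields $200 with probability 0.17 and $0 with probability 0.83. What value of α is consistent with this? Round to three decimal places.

The lottery's expected utility is 0.17·u(200) + 0.83·u(0) = 0.17·200^α (since u(0) = 0 for α > 0).
Equating: 53^α = 0.17·200^α, i.e. 0.2650^α = 0.17.
Take logs: α = ln 0.17 / ln(53/200) ≈ 1.33428.

α ≈ 1.334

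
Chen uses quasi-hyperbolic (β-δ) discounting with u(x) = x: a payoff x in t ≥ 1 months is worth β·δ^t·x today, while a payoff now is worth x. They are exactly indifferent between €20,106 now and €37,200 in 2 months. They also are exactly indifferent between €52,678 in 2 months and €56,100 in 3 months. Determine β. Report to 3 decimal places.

β ≈ 0.613

Both payoffs in the second observation are in the future, so β drops out: δ^2·52678 = δ^3·56100 ⇒ δ = 52678/56100 = 0.93900.
Now use the now-vs-future pair: 20106 = β·δ^2·37200 gives β = 20106/(0.88172·37200) ≈ 0.613.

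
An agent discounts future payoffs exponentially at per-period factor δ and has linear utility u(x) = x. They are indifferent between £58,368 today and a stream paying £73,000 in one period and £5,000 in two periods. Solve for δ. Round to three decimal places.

Equating present values: 58368 = 73000δ + 5000δ².
Rearranged: 5000δ² + 73000δ − 58368 = 0.
By the quadratic formula (taking the positive root), δ = (−73000 + √6496360000.00) / 10000 ≈ 0.760.

δ ≈ 0.760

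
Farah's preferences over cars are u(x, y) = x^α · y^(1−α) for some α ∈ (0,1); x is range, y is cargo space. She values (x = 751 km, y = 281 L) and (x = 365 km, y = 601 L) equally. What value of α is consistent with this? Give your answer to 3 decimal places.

α ≈ 0.513

The Cobb–Douglas utilities coincide, so 751^α·281^(1−α) = 365^α·601^(1−α).
Taking logs: α·ln 751 + (1−α)·ln 281 = α·ln 365 + (1−α)·ln 601, i.e. α·0.721508 = (1−α)·0.760240.
So α/(1−α) = (0.760240)/(0.721508) = 1.053682, and α = 1.053682/2.053682 ≈ 0.513.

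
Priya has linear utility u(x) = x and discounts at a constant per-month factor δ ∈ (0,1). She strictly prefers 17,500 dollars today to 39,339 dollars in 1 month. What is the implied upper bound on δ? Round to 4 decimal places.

Comparing present values: 17500 > δ·39339.
So δ < 17500/39339 = 0.44485.

δ < 0.4449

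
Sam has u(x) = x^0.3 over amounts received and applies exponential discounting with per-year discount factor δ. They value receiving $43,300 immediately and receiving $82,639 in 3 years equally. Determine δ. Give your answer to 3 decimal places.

Equating discounted utilities: u(43300) = δ^3·u(82639) ⇒ δ^3 = u(43300)/u(82639).
Since u(x) = x^0.3, δ^3 = (43300/82639)^0.3 = 0.52397^0.3 = 0.82374.
Hence δ = (0.82374)^(1/3) = 0.93741.

δ ≈ 0.937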